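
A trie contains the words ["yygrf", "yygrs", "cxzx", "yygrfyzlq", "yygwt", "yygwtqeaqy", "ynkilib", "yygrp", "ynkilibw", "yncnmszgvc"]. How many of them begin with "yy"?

6

Walk to "yy"; the words in its subtree are exactly those with that prefix.
Matches: "yygrf", "yygrfyzlq", "yygrp", "yygrs", "yygwt", "yygwtqeaqy"
Count: 6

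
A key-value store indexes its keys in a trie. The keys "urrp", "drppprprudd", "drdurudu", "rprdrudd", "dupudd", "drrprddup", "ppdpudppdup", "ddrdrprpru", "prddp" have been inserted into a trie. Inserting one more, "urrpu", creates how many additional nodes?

1

The longest prefix of "urrpu" already in the trie is "urrp" (length 4).
Each of the 1 remaining characters creates one node.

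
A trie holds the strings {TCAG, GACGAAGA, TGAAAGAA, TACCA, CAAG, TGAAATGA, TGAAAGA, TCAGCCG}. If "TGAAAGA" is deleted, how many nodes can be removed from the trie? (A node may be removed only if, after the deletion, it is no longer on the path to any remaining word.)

After clearing the end-marker at "TGAAAGA", prune upward until reaching a node still needed by another word.
Every node on "TGAAAGA" is still needed (e.g. by "TGAAAGAA"), so nothing is freed.
Nodes removed: 0

0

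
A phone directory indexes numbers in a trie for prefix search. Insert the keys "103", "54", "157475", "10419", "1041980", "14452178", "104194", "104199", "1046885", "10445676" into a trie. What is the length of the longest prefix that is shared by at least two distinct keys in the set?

Look for the deepest trie node that still has at least two words in its subtree.
e.g. "10419" and "104194" share the prefix "10419" of length 5; no pair shares a longer one.
Longest shared-prefix length: 5

5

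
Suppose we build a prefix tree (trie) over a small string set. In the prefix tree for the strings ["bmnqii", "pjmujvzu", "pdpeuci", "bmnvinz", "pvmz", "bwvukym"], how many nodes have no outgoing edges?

6

A leaf is a node with no children — equivalently, the end of a word that is not a proper prefix of any other stored word.
Those words: "bmnqii", "bmnvinz", "bwvukym", "pdpeuci", "pjmujvzu", "pvmz"
Leaf count: 6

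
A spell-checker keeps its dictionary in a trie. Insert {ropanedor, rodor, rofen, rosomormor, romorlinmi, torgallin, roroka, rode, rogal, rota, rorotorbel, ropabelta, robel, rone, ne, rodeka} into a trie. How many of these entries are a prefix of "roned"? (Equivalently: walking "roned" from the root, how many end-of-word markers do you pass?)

1

Check each prefix of "roned" against the stored set — each match is an end-marker on the path.
Prefixes of the query that are stored words: "rone"
Count: 1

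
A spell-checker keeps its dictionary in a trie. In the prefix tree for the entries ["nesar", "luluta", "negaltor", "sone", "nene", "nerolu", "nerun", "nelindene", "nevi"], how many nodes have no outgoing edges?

9

A leaf is a node with no children — equivalently, the end of a word that is not a proper prefix of any other stored word.
Those words: "luluta", "negaltor", "nelindene", "nene", "nerolu", "nerun", "nesar", "nevi", "sone"
Leaf count: 9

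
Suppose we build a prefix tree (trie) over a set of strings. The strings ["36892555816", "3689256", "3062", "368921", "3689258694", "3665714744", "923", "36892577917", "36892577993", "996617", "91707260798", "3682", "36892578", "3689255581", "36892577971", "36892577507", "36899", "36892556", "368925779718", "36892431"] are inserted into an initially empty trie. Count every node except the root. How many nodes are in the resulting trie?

Insert word by word; a character creates a node only if that edge doesn't already exist:
  "36892555816" → 11 new (3, 6, 8, 9, 2, 5, 5, 5, 8, 1, 6)
  "3689256" → prefix "368925" already present; 1 new (6)
  "3062" → prefix "3" already present; 3 new (0, 6, 2)
  "368921" → prefix "36892" already present; 1 new (1)
  "3689258694" → prefix "368925" already present; 4 new (8, 6, 9, 4)
  "3665714744" → prefix "36" already present; 8 new (6, 5, 7, 1, 4, 7, 4, 4)
  "923" → 3 new (9, 2, 3)
  "36892577917" → prefix "368925" already present; 5 new (7, 7, 9, 1, 7)
  "36892577993" → prefix "368925779" already present; 2 new (9, 3)
  "996617" → prefix "9" already present; 5 new (9, 6, 6, 1, 7)
  "91707260798" → prefix "9" already present; 10 new (1, 7, 0, 7, 2, 6, 0, 7, 9, 8)
  "3682" → prefix "368" already present; 1 new (2)
  "36892578" → prefix "3689257" already present; 1 new (8)
  "3689255581" → prefix "3689255581" already present; 0 new (none)
  "36892577971" → prefix "368925779" already present; 2 new (7, 1)
  "36892577507" → prefix "36892577" already present; 3 new (5, 0, 7)
  "36899" → prefix "3689" already present; 1 new (9)
  "36892556" → prefix "3689255" already present; 1 new (6)
  "368925779718" → prefix "36892577971" already present; 1 new (8)
  "36892431" → prefix "36892" already present; 3 new (4, 3, 1)
Total nodes = 11 + 1 + 3 + 1 + 4 + 8 + 3 + 5 + 2 + 5 + 10 + 1 + 1 + 0 + 2 + 3 + 1 + 1 + 1 + 3 = 66

66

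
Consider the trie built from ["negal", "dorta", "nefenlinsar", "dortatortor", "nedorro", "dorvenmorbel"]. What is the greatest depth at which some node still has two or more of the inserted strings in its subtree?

Look for the deepest trie node that still has at least two words in its subtree.
e.g. "dorta" and "dortatortor" share the prefix "dorta" of length 5; no pair shares a longer one.
Longest shared-prefix length: 5

5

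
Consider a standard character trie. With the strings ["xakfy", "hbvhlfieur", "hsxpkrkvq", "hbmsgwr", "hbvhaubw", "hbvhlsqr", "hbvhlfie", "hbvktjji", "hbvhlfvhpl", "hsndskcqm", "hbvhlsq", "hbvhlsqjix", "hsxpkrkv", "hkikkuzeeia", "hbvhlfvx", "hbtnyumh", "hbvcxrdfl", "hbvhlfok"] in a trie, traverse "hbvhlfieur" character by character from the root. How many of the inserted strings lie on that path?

2

Traverse "hbvhlfieur" character by character; count nodes along the way that are marked as word ends.
Prefixes of the query that are stored words: "hbvhlfie", "hbvhlfieur"
Count: 2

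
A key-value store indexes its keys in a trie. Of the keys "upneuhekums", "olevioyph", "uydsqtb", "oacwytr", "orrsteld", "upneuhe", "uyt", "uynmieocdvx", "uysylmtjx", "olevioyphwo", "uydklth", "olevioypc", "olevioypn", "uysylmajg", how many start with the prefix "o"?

Walk to "o"; the words in its subtree are exactly those with that prefix.
Matches: "oacwytr", "olevioypc", "olevioyph", "olevioyphwo", "olevioypn", "orrsteld"
Count: 6

6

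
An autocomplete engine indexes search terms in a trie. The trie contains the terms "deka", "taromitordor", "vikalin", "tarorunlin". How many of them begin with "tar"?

2

Filter for entries beginning with "tar":
Matches: "taromitordor", "tarorunlin"
Count: 2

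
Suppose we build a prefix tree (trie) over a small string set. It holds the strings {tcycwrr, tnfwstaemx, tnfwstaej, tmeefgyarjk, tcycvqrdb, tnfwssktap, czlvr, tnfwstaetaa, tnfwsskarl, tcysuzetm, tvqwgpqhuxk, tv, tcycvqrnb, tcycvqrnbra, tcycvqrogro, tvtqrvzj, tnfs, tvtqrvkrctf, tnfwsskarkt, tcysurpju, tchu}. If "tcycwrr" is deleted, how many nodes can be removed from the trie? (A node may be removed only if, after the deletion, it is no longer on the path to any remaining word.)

3

After clearing the end-marker at "tcycwrr", prune upward until reaching a node still needed by another word.
The suffix "wrr" (3 nodes) is used only by "tcycwrr"; the node for "tcyc" still has the child "v", so pruning stops there.
Nodes removed: 3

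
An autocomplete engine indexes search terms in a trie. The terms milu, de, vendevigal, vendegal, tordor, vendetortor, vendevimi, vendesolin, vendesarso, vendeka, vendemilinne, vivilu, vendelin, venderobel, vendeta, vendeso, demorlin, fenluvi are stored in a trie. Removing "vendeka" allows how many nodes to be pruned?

2

Walk "vendeka" from the leaf back toward the root, removing each node that no remaining word uses.
The suffix "ka" (2 nodes) is used only by "vendeka"; the node for "vende" still has the child "v", so pruning stops there.
Nodes removed: 2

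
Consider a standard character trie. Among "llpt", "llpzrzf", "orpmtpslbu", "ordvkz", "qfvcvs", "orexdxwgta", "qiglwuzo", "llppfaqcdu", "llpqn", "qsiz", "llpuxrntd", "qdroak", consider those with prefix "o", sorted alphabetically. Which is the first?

Filter for "o…" and sort: "ordvkz", "orexdxwgta", "orpmtpslbu"
The 1st is ordvkz.

ordvkz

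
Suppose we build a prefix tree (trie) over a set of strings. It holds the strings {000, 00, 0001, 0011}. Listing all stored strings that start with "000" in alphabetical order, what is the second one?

0001

Filter for "000…" and sort: "000", "0001"
Position 2: 0001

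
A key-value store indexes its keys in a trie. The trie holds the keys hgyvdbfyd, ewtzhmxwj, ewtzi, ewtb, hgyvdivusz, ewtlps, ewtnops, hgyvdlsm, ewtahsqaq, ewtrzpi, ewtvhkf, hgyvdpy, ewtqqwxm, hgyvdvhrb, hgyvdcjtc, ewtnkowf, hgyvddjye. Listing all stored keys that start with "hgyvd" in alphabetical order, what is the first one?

hgyvdbfyd

Words with prefix "hgyvd", in lexicographic order: "hgyvdbfyd", "hgyvdcjtc", "hgyvddjye", "hgyvdivusz", "hgyvdlsm", "hgyvdpy", "hgyvdvhrb"
The 1st is hgyvdbfyd.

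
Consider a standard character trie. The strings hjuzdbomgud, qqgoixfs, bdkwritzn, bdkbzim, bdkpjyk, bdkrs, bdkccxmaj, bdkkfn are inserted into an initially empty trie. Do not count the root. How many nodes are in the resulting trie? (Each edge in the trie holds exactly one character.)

Trace insertions, counting only characters that open a new branch:
  "hjuzdbomgud" → 11 new (h, j, u, z, d, b, o, m, g, u, d)
  "qqgoixfs" → 8 new (q, q, g, o, i, x, f, s)
  "bdkwritzn" → 9 new (b, d, k, w, r, i, t, z, n)
  "bdkbzim" → prefix "bdk" already present; 4 new (b, z, i, m)
  "bdkpjyk" → prefix "bdk" already present; 4 new (p, j, y, k)
  "bdkrs" → prefix "bdk" already present; 2 new (r, s)
  "bdkccxmaj" → prefix "bdk" already present; 6 new (c, c, x, m, a, j)
  "bdkkfn" → prefix "bdk" already present; 3 new (k, f, n)
Total nodes = 11 + 8 + 9 + 4 + 4 + 2 + 6 + 3 = 47

47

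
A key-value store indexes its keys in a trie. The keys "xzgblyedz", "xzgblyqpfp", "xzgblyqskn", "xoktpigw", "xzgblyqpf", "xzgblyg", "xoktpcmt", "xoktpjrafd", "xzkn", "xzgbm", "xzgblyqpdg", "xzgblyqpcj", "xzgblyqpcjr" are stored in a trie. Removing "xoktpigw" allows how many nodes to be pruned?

3

After clearing the end-marker at "xoktpigw", prune upward until reaching a node still needed by another word.
The suffix "igw" (3 nodes) is used only by "xoktpigw"; the node for "xoktp" still has the child "c", so pruning stops there.
Nodes removed: 3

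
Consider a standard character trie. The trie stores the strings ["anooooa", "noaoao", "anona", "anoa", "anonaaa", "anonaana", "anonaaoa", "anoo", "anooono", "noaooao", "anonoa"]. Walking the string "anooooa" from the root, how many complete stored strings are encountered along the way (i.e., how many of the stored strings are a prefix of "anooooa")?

Check each prefix of "anooooa" against the stored set — each match is an end-marker on the path.
Prefixes of the query that are stored words: "anoo", "anooooa"
Count: 2

2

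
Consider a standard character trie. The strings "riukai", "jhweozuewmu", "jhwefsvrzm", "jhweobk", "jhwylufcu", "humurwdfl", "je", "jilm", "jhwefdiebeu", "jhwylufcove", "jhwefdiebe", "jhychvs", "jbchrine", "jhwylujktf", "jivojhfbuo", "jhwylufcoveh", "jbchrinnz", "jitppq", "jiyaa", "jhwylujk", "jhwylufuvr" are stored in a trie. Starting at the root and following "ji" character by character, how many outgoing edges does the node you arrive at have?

4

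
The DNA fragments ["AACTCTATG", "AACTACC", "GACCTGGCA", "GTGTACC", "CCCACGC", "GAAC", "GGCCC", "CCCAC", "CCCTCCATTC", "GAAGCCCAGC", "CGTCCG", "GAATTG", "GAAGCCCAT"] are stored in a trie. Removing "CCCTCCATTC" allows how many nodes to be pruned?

7

A node on "CCCTCCATTC"'s path can go only if nothing else ends at it or branches off below it.
The suffix "TCCATTC" (7 nodes) is used only by "CCCTCCATTC"; the node for "CCC" still has the child "A", so pruning stops there.
Nodes removed: 7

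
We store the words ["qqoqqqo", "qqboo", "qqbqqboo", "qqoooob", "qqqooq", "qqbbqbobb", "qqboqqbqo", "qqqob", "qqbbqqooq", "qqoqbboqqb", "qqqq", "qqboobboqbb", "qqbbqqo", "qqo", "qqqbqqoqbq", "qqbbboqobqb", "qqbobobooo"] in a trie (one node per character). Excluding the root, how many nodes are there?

72

Trace insertions, counting only characters that open a new branch:
  "qqoqqqo" → 7 new (q, q, o, q, q, q, o)
  "qqboo" → prefix "qq" already present; 3 new (b, o, o)
  "qqbqqboo" → prefix "qqb" already present; 5 new (q, q, b, o, o)
  "qqoooob" → prefix "qqo" already present; 4 new (o, o, o, b)
  "qqqooq" → prefix "qq" already present; 4 new (q, o, o, q)
  "qqbbqbobb" → prefix "qqb" already present; 6 new (b, q, b, o, b, b)
  "qqboqqbqo" → prefix "qqbo" already present; 5 new (q, q, b, q, o)
  "qqqob" → prefix "qqqo" already present; 1 new (b)
  "qqbbqqooq" → prefix "qqbbq" already present; 4 new (q, o, o, q)
  "qqoqbboqqb" → prefix "qqoq" already present; 6 new (b, b, o, q, q, b)
  "qqqq" → prefix "qqq" already present; 1 new (q)
  "qqboobboqbb" → prefix "qqboo" already present; 6 new (b, b, o, q, b, b)
  "qqbbqqo" → prefix "qqbbqqo" already present; 0 new (none)
  "qqo" → prefix "qqo" already present; 0 new (none)
  "qqqbqqoqbq" → prefix "qqq" already present; 7 new (b, q, q, o, q, b, q)
  "qqbbboqobqb" → prefix "qqbb" already present; 7 new (b, o, q, o, b, q, b)
  "qqbobobooo" → prefix "qqbo" already present; 6 new (b, o, b, o, o, o)
Total nodes = 7 + 3 + 5 + 4 + 4 + 6 + 5 + 1 + 4 + 6 + 1 + 6 + 0 + 0 + 7 + 7 + 6 = 72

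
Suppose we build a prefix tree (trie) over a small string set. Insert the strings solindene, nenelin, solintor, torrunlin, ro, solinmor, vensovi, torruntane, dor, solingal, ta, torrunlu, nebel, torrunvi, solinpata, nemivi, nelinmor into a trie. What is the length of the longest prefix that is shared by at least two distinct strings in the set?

7

Look for the deepest trie node that still has at least two words in its subtree.
e.g. "torrunlin" and "torrunlu" share the prefix "torrunl" of length 7; no pair shares a longer one.
Longest shared-prefix length: 7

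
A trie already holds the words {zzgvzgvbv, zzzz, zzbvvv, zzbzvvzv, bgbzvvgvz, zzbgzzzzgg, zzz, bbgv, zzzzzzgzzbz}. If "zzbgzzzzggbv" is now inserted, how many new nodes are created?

2

The longest prefix of "zzbgzzzzggbv" already in the trie is "zzbgzzzzgg" (length 10).
New nodes needed: |"zzbgzzzzggbv"| − 10 = 12 − 10 = 2.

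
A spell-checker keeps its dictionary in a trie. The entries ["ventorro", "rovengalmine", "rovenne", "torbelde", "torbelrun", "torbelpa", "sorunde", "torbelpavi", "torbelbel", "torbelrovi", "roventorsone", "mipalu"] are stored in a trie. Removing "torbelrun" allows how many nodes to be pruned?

After clearing the end-marker at "torbelrun", prune upward until reaching a node still needed by another word.
The suffix "un" (2 nodes) is used only by "torbelrun"; the node for "torbelr" still has the child "o", so pruning stops there.
Nodes removed: 2

2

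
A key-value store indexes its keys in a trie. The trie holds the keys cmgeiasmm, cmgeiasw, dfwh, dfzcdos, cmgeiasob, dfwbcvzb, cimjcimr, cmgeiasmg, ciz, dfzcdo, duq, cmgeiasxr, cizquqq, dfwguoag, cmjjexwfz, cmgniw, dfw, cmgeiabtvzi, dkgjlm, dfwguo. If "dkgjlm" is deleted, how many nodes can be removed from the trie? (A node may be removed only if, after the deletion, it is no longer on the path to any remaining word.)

5

Walk "dkgjlm" from the leaf back toward the root, removing each node that no remaining word uses.
The suffix "kgjlm" (5 nodes) is used only by "dkgjlm"; the node for "d" still has the child "f", so pruning stops there.
Nodes removed: 5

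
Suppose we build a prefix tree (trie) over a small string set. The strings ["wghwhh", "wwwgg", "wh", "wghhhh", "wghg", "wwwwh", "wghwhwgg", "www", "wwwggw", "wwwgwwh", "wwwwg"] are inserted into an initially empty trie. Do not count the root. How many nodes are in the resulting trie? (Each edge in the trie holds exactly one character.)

25

Count nodes per top-level branch (shared prefixes stored once):
  'w'-branch (wghg, wghhhh, wghwhh, wghwhwgg, wh, www, wwwgg, wwwggw, wwwgwwh, wwwwg, wwwwh): 25 nodes
Sum: 25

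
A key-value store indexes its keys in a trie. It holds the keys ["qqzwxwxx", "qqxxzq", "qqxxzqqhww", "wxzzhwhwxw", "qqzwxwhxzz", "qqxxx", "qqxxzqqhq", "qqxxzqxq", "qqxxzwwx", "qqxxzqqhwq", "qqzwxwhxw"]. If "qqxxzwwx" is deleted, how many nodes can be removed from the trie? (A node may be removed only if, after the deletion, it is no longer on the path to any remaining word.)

After clearing the end-marker at "qqxxzwwx", prune upward until reaching a node still needed by another word.
The suffix "wwx" (3 nodes) is used only by "qqxxzwwx"; the node for "qqxxz" still has the child "q", so pruning stops there.
Nodes removed: 3

3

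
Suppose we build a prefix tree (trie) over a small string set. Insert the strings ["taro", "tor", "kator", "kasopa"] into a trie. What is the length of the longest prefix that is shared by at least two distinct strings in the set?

The deepest shared node is where two words last agree before diverging.
e.g. "kasopa" and "kator" share the prefix "ka" of length 2; no pair shares a longer one.
Longest shared-prefix length: 2

2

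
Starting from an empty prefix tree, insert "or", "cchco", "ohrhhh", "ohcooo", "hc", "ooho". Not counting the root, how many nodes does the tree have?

21

Count nodes per top-level branch (shared prefixes stored once):
  'c'-branch (cchco): 5 nodes
  'h'-branch (hc): 2 nodes
  'o'-branch (ohcooo, ohrhhh, ooho, or): 14 nodes
Sum: 21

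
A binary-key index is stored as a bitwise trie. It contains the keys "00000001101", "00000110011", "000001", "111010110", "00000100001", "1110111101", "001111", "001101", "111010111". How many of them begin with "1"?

Traverse to the node for "1", then collect every word in that subtree.
Words under "1": 111010110, 111010111, 1110111101
Count: 3

3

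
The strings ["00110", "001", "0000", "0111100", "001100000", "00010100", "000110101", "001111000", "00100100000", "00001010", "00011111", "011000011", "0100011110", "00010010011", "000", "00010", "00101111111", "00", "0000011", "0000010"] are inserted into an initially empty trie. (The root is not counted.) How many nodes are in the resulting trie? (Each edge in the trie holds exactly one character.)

Trace insertions, counting only characters that open a new branch:
  "00110" → 5 new (0, 0, 1, 1, 0)
  "001" → prefix "001" already present; 0 new (none)
  "0000" → prefix "00" already present; 2 new (0, 0)
  "0111100" → prefix "0" already present; 6 new (1, 1, 1, 1, 0, 0)
  "001100000" → prefix "00110" already present; 4 new (0, 0, 0, 0)
  "00010100" → prefix "000" already present; 5 new (1, 0, 1, 0, 0)
  "000110101" → prefix "0001" already present; 5 new (1, 0, 1, 0, 1)
  "001111000" → prefix "0011" already present; 5 new (1, 1, 0, 0, 0)
  "00100100000" → prefix "001" already present; 8 new (0, 0, 1, 0, 0, 0, 0, 0)
  "00001010" → prefix "0000" already present; 4 new (1, 0, 1, 0)
  "00011111" → prefix "00011" already present; 3 new (1, 1, 1)
  "011000011" → prefix "011" already present; 6 new (0, 0, 0, 0, 1, 1)
  "0100011110" → prefix "01" already present; 8 new (0, 0, 0, 1, 1, 1, 1, 0)
  "00010010011" → prefix "00010" already present; 6 new (0, 1, 0, 0, 1, 1)
  "000" → prefix "000" already present; 0 new (none)
  "00010" → prefix "00010" already present; 0 new (none)
  "00101111111" → prefix "0010" already present; 7 new (1, 1, 1, 1, 1, 1, 1)
  "00" → prefix "00" already present; 0 new (none)
  "0000011" → prefix "0000" already present; 3 new (0, 1, 1)
  "0000010" → prefix "000001" already present; 1 new (0)
Total nodes = 5 + 0 + 2 + 6 + 4 + 5 + 5 + 5 + 8 + 4 + 3 + 6 + 8 + 6 + 0 + 0 + 7 + 0 + 3 + 1 = 78

78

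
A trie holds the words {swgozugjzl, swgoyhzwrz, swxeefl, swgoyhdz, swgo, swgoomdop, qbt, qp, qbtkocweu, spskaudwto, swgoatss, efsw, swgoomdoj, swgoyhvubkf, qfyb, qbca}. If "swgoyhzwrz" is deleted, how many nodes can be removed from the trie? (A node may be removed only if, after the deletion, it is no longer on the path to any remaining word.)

4

Walk "swgoyhzwrz" from the leaf back toward the root, removing each node that no remaining word uses.
The suffix "zwrz" (4 nodes) is used only by "swgoyhzwrz"; the node for "swgoyh" still has the child "d", so pruning stops there.
Nodes removed: 4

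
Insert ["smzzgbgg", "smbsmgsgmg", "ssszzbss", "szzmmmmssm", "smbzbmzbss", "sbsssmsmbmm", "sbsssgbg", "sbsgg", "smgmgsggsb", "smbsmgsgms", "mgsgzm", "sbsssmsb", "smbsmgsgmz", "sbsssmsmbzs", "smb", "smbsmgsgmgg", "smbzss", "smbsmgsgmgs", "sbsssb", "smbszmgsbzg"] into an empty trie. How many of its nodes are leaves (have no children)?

18

Leaves are exactly the stored words that no other stored word extends.
Those words: "mgsgzm", "sbsgg", "sbsssb", "sbsssgbg", "sbsssmsb", "sbsssmsmbmm", "sbsssmsmbzs", "smbsmgsgmgg", "smbsmgsgmgs", "smbsmgsgms", "smbsmgsgmz", "smbszmgsbzg", "smbzbmzbss", "smbzss", "smgmgsggsb", "smzzgbgg", "ssszzbss", "szzmmmmssm"
Leaf count: 18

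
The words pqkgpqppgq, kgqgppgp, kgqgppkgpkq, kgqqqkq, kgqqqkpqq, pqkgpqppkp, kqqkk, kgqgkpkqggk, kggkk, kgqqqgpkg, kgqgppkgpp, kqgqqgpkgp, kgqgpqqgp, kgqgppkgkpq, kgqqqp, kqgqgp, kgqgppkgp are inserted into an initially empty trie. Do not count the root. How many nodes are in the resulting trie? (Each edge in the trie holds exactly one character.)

69

For each word, the new-node count is its length minus the longest prefix already in the trie:
  "pqkgpqppgq" → 10 new (p, q, k, g, p, q, p, p, g, q)
  "kgqgppgp" → 8 new (k, g, q, g, p, p, g, p)
  "kgqgppkgpkq" → prefix "kgqgpp" already present; 5 new (k, g, p, k, q)
  "kgqqqkq" → prefix "kgq" already present; 4 new (q, q, k, q)
  "kgqqqkpqq" → prefix "kgqqqk" already present; 3 new (p, q, q)
  "pqkgpqppkp" → prefix "pqkgpqpp" already present; 2 new (k, p)
  "kqqkk" → prefix "k" already present; 4 new (q, q, k, k)
  "kgqgkpkqggk" → prefix "kgqg" already present; 7 new (k, p, k, q, g, g, k)
  "kggkk" → prefix "kg" already present; 3 new (g, k, k)
  "kgqqqgpkg" → prefix "kgqqq" already present; 4 new (g, p, k, g)
  "kgqgppkgpp" → prefix "kgqgppkgp" already present; 1 new (p)
  "kqgqqgpkgp" → prefix "kq" already present; 8 new (g, q, q, g, p, k, g, p)
  "kgqgpqqgp" → prefix "kgqgp" already present; 4 new (q, q, g, p)
  "kgqgppkgkpq" → prefix "kgqgppkg" already present; 3 new (k, p, q)
  "kgqqqp" → prefix "kgqqq" already present; 1 new (p)
  "kqgqgp" → prefix "kqgq" already present; 2 new (g, p)
  "kgqgppkgp" → prefix "kgqgppkgp" already present; 0 new (none)
Total nodes = 10 + 8 + 5 + 4 + 3 + 2 + 4 + 7 + 3 + 4 + 1 + 8 + 4 + 3 + 1 + 2 + 0 = 69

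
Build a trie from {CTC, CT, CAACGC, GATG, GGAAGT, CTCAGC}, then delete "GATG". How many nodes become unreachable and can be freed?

3

A node on "GATG"'s path can go only if nothing else ends at it or branches off below it.
The suffix "ATG" (3 nodes) is used only by "GATG"; the node for "G" still has the child "G", so pruning stops there.
Nodes removed: 3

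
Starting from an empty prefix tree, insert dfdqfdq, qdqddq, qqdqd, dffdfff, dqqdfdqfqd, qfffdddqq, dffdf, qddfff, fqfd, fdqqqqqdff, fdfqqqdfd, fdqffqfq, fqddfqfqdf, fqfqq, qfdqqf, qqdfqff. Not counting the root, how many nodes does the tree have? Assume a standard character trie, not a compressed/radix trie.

For each word, the new-node count is its length minus the longest prefix already in the trie:
  "dfdqfdq" → 7 new (d, f, d, q, f, d, q)
  "qdqddq" → 6 new (q, d, q, d, d, q)
  "qqdqd" → prefix "q" already present; 4 new (q, d, q, d)
  "dffdfff" → prefix "df" already present; 5 new (f, d, f, f, f)
  "dqqdfdqfqd" → prefix "d" already present; 9 new (q, q, d, f, d, q, f, q, d)
  "qfffdddqq" → prefix "q" already present; 8 new (f, f, f, d, d, d, q, q)
  "dffdf" → prefix "dffdf" already present; 0 new (none)
  "qddfff" → prefix "qd" already present; 4 new (d, f, f, f)
  "fqfd" → 4 new (f, q, f, d)
  "fdqqqqqdff" → prefix "f" already present; 9 new (d, q, q, q, q, q, d, f, f)
  "fdfqqqdfd" → prefix "fd" already present; 7 new (f, q, q, q, d, f, d)
  "fdqffqfq" → prefix "fdq" already present; 5 new (f, f, q, f, q)
  "fqddfqfqdf" → prefix "fq" already present; 8 new (d, d, f, q, f, q, d, f)
  "fqfqq" → prefix "fqf" already present; 2 new (q, q)
  "qfdqqf" → prefix "qf" already present; 4 new (d, q, q, f)
  "qqdfqff" → prefix "qqd" already present; 4 new (f, q, f, f)
Total nodes = 7 + 6 + 4 + 5 + 9 + 8 + 0 + 4 + 4 + 9 + 7 + 5 + 8 + 2 + 4 + 4 = 86

86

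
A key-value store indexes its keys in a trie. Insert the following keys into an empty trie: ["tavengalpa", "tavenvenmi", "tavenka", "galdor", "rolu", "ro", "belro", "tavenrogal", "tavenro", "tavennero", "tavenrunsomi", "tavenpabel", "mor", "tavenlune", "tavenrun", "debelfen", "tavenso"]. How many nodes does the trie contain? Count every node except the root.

For each word, the new-node count is its length minus the longest prefix already in the trie:
  "tavengalpa" → 10 new (t, a, v, e, n, g, a, l, p, a)
  "tavenvenmi" → prefix "taven" already present; 5 new (v, e, n, m, i)
  "tavenka" → prefix "taven" already present; 2 new (k, a)
  "galdor" → 6 new (g, a, l, d, o, r)
  "rolu" → 4 new (r, o, l, u)
  "ro" → prefix "ro" already present; 0 new (none)
  "belro" → 5 new (b, e, l, r, o)
  "tavenrogal" → prefix "taven" already present; 5 new (r, o, g, a, l)
  "tavenro" → prefix "tavenro" already present; 0 new (none)
  "tavennero" → prefix "taven" already present; 4 new (n, e, r, o)
  "tavenrunsomi" → prefix "tavenr" already present; 6 new (u, n, s, o, m, i)
  "tavenpabel" → prefix "taven" already present; 5 new (p, a, b, e, l)
  "mor" → 3 new (m, o, r)
  "tavenlune" → prefix "taven" already present; 4 new (l, u, n, e)
  "tavenrun" → prefix "tavenrun" already present; 0 new (none)
  "debelfen" → 8 new (d, e, b, e, l, f, e, n)
  "tavenso" → prefix "taven" already present; 2 new (s, o)
Total nodes = 10 + 5 + 2 + 6 + 4 + 0 + 5 + 5 + 0 + 4 + 6 + 5 + 3 + 4 + 0 + 8 + 2 = 69

69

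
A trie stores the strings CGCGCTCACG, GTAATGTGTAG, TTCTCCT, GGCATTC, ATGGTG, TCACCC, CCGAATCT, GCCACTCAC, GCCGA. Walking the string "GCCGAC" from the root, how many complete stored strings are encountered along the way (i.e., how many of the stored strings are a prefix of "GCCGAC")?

Check each prefix of "GCCGAC" against the stored set — each match is an end-marker on the path.
Prefixes of the query that are stored words: "GCCGA"
Count: 1

1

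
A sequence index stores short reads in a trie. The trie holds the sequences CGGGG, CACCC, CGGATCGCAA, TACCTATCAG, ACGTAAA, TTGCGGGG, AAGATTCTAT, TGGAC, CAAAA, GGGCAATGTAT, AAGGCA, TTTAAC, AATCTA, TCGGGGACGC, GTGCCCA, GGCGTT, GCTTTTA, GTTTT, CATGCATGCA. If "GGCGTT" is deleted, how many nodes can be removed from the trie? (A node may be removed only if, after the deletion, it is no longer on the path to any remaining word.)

4

Walk "GGCGTT" from the leaf back toward the root, removing each node that no remaining word uses.
The suffix "CGTT" (4 nodes) is used only by "GGCGTT"; the node for "GG" still has the child "G", so pruning stops there.
Nodes removed: 4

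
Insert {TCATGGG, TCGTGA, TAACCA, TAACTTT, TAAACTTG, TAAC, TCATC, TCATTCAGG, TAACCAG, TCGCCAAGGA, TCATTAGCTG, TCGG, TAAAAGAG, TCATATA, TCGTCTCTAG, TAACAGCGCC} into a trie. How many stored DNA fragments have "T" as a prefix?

16

Traverse to the node for "T", then collect every word in that subtree.
Words under "T": TAAAAGAG, TAAACTTG, TAAC, TAACAGCGCC, TAACCA, TAACCAG, TAACTTT, TCATATA, TCATC, TCATGGG, TCATTAGCTG, TCATTCAGG, TCGCCAAGGA, TCGG, TCGTCTCTAG, TCGTGA
Count: 16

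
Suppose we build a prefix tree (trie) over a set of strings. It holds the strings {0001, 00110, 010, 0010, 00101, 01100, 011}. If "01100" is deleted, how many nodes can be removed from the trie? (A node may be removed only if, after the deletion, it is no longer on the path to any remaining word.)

2

Walk "01100" from the leaf back toward the root, removing each node that no remaining word uses.
The suffix "00" (2 nodes) is used only by "01100"; "011" is itself a stored word, so pruning stops there.
Nodes removed: 2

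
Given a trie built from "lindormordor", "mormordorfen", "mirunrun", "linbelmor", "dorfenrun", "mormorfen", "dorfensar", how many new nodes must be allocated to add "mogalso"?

Walking "mogalso" from the root, the first 2 characters ("mo") follow existing edges; "g" is the first miss.
New nodes needed: |"mogalso"| − 2 = 7 − 2 = 5.

5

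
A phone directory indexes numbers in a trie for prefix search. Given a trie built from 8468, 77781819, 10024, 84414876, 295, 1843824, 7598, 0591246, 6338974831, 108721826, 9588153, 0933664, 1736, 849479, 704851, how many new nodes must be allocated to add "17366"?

Walking "17366" from the root, the first 4 characters ("1736") follow existing edges; "6" is the first miss.
New nodes needed: |"17366"| − 4 = 5 − 4 = 1.

1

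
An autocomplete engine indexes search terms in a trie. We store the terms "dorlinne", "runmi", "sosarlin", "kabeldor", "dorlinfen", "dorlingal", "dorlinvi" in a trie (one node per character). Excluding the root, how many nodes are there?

37

Count nodes per top-level branch (shared prefixes stored once):
  'd'-branch (dorlinfen, dorlingal, dorlinne, dorlinvi): 16 nodes
  'k'-branch (kabeldor): 8 nodes
  'r'-branch (runmi): 5 nodes
  's'-branch (sosarlin): 8 nodes
Sum: 37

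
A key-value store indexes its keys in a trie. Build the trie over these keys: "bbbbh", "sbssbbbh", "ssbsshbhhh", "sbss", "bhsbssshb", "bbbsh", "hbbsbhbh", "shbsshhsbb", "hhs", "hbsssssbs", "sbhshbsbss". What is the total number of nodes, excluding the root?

66

Count nodes per top-level branch (shared prefixes stored once):
  'b'-branch (bbbbh, bbbsh, bhsbssshb): 15 nodes
  'h'-branch (hbbsbhbh, hbsssssbs, hhs): 17 nodes
  's'-branch (sbhshbsbss, sbss, sbssbbbh, shbsshhsbb, ssbsshbhhh): 34 nodes
Sum: 66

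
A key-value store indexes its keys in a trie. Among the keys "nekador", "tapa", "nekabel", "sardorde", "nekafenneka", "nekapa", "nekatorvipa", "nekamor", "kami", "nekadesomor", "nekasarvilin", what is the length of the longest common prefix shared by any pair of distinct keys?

Equivalently: take the maximum, over all pairs, of their longest common prefix length.
e.g. "nekadesomor" and "nekador" share the prefix "nekad" of length 5; no pair shares a longer one.
Longest shared-prefix length: 5

5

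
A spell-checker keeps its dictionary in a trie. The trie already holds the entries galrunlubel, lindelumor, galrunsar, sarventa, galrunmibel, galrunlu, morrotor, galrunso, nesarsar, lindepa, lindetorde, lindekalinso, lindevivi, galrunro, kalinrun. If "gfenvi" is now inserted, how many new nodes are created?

5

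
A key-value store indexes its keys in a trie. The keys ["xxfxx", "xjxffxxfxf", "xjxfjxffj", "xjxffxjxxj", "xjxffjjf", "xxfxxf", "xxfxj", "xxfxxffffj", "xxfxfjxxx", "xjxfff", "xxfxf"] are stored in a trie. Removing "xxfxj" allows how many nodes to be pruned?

1

After clearing the end-marker at "xxfxj", prune upward until reaching a node still needed by another word.
The suffix "j" (1 node) is used only by "xxfxj"; the node for "xxfx" still has the child "x", so pruning stops there.
Nodes removed: 1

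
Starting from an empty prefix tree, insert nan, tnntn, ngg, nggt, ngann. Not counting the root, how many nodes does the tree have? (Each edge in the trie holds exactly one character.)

14

Trace insertions, counting only characters that open a new branch:
  "nan" → 3 new (n, a, n)
  "tnntn" → 5 new (t, n, n, t, n)
  "ngg" → prefix "n" already present; 2 new (g, g)
  "nggt" → prefix "ngg" already present; 1 new (t)
  "ngann" → prefix "ng" already present; 3 new (a, n, n)
Total nodes = 3 + 5 + 2 + 1 + 3 = 14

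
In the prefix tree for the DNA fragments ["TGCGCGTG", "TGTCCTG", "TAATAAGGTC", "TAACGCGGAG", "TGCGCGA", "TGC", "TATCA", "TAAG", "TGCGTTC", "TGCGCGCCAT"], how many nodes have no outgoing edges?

9

A leaf is a node with no children — equivalently, the end of a word that is not a proper prefix of any other stored word.
Those words: "TAACGCGGAG", "TAAG", "TAATAAGGTC", "TATCA", "TGCGCGA", "TGCGCGCCAT", "TGCGCGTG", "TGCGTTC", "TGTCCTG"
Leaf count: 9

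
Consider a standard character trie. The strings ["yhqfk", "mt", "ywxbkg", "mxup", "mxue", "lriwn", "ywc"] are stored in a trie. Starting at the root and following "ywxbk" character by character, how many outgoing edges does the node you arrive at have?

1

Follow the path "ywxbk" to its node, then look at its outgoing edges.
Characters that immediately follow "ywxbk" among the stored strings: {g}.
That node has 1 child edge.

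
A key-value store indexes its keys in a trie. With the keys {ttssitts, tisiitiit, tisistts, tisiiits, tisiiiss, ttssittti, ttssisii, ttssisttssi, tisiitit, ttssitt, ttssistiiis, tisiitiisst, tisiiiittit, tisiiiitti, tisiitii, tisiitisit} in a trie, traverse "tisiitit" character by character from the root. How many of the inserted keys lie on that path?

1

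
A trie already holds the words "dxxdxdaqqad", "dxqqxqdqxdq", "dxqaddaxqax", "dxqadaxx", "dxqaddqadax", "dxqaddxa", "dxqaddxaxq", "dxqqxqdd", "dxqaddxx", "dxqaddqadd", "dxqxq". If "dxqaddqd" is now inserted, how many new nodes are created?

1

The longest prefix of "dxqaddqd" already in the trie is "dxqaddq" (length 7).
Each of the 1 remaining characters creates one node.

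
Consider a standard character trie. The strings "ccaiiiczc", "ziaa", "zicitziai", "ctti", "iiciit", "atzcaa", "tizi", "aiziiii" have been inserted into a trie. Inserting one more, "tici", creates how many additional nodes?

2

Walking "tici" from the root, the first 2 characters ("ti") follow existing edges; "c" is the first miss.
New nodes needed: |"tici"| − 2 = 4 − 2 = 2.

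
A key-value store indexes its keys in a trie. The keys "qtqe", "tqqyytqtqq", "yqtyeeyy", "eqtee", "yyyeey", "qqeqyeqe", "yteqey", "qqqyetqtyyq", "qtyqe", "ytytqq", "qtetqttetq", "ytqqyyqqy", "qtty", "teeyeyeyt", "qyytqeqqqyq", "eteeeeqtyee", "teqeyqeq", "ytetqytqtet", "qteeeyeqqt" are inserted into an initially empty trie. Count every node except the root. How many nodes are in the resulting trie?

126

Trace insertions, counting only characters that open a new branch:
  "qtqe" → 4 new (q, t, q, e)
  "tqqyytqtqq" → 10 new (t, q, q, y, y, t, q, t, q, q)
  "yqtyeeyy" → 8 new (y, q, t, y, e, e, y, y)
  "eqtee" → 5 new (e, q, t, e, e)
  "yyyeey" → prefix "y" already present; 5 new (y, y, e, e, y)
  "qqeqyeqe" → prefix "q" already present; 7 new (q, e, q, y, e, q, e)
  "yteqey" → prefix "y" already present; 5 new (t, e, q, e, y)
  "qqqyetqtyyq" → prefix "qq" already present; 9 new (q, y, e, t, q, t, y, y, q)
  "qtyqe" → prefix "qt" already present; 3 new (y, q, e)
  "ytytqq" → prefix "yt" already present; 4 new (y, t, q, q)
  "qtetqttetq" → prefix "qt" already present; 8 new (e, t, q, t, t, e, t, q)
  "ytqqyyqqy" → prefix "yt" already present; 7 new (q, q, y, y, q, q, y)
  "qtty" → prefix "qt" already present; 2 new (t, y)
  "teeyeyeyt" → prefix "t" already present; 8 new (e, e, y, e, y, e, y, t)
  "qyytqeqqqyq" → prefix "q" already present; 10 new (y, y, t, q, e, q, q, q, y, q)
  "eteeeeqtyee" → prefix "e" already present; 10 new (t, e, e, e, e, q, t, y, e, e)
  "teqeyqeq" → prefix "te" already present; 6 new (q, e, y, q, e, q)
  "ytetqytqtet" → prefix "yte" already present; 8 new (t, q, y, t, q, t, e, t)
  "qteeeyeqqt" → prefix "qte" already present; 7 new (e, e, y, e, q, q, t)
Total nodes = 4 + 10 + 8 + 5 + 5 + 7 + 5 + 9 + 3 + 4 + 8 + 7 + 2 + 8 + 10 + 10 + 6 + 8 + 7 = 126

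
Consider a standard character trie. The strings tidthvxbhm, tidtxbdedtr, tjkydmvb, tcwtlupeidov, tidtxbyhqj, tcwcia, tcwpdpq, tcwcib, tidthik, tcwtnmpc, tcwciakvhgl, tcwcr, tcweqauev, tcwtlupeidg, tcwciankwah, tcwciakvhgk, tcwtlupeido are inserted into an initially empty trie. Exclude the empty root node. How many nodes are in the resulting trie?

72

Trace insertions, counting only characters that open a new branch:
  "tidthvxbhm" → 10 new (t, i, d, t, h, v, x, b, h, m)
  "tidtxbdedtr" → prefix "tidt" already present; 7 new (x, b, d, e, d, t, r)
  "tjkydmvb" → prefix "t" already present; 7 new (j, k, y, d, m, v, b)
  "tcwtlupeidov" → prefix "t" already present; 11 new (c, w, t, l, u, p, e, i, d, o, v)
  "tidtxbyhqj" → prefix "tidtxb" already present; 4 new (y, h, q, j)
  "tcwcia" → prefix "tcw" already present; 3 new (c, i, a)
  "tcwpdpq" → prefix "tcw" already present; 4 new (p, d, p, q)
  "tcwcib" → prefix "tcwci" already present; 1 new (b)
  "tidthik" → prefix "tidth" already present; 2 new (i, k)
  "tcwtnmpc" → prefix "tcwt" already present; 4 new (n, m, p, c)
  "tcwciakvhgl" → prefix "tcwcia" already present; 5 new (k, v, h, g, l)
  "tcwcr" → prefix "tcwc" already present; 1 new (r)
  "tcweqauev" → prefix "tcw" already present; 6 new (e, q, a, u, e, v)
  "tcwtlupeidg" → prefix "tcwtlupeid" already present; 1 new (g)
  "tcwciankwah" → prefix "tcwcia" already present; 5 new (n, k, w, a, h)
  "tcwciakvhgk" → prefix "tcwciakvhg" already present; 1 new (k)
  "tcwtlupeido" → prefix "tcwtlupeido" already present; 0 new (none)
Total nodes = 10 + 7 + 7 + 11 + 4 + 3 + 4 + 1 + 2 + 4 + 5 + 1 + 6 + 1 + 5 + 1 + 0 = 72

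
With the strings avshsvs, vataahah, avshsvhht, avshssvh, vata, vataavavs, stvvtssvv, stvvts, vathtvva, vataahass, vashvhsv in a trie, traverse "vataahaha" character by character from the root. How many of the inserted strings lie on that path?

2

Traverse "vataahaha" character by character; count nodes along the way that are marked as word ends.
Prefixes of the query that are stored words: "vata", "vataahah"
Count: 2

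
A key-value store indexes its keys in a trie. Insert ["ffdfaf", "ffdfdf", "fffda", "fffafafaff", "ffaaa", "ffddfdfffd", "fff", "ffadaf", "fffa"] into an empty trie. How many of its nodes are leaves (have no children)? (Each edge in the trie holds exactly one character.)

Leaves are exactly the stored words that no other stored word extends.
Those words: "ffaaa", "ffadaf", "ffddfdfffd", "ffdfaf", "ffdfdf", "fffafafaff", "fffda"
Leaf count: 7

7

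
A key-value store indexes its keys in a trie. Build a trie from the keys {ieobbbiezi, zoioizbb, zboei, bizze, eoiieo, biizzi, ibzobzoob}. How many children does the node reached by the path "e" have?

1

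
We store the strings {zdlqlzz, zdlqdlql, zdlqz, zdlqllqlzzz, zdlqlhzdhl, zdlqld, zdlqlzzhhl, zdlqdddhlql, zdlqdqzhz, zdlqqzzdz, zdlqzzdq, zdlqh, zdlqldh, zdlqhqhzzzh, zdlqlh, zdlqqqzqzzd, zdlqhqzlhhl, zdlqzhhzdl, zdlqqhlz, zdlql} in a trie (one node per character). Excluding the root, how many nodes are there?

72

For each word, the new-node count is its length minus the longest prefix already in the trie:
  "zdlqlzz" → 7 new (z, d, l, q, l, z, z)
  "zdlqdlql" → prefix "zdlq" already present; 4 new (d, l, q, l)
  "zdlqz" → prefix "zdlq" already present; 1 new (z)
  "zdlqllqlzzz" → prefix "zdlql" already present; 6 new (l, q, l, z, z, z)
  "zdlqlhzdhl" → prefix "zdlql" already present; 5 new (h, z, d, h, l)
  "zdlqld" → prefix "zdlql" already present; 1 new (d)
  "zdlqlzzhhl" → prefix "zdlqlzz" already present; 3 new (h, h, l)
  "zdlqdddhlql" → prefix "zdlqd" already present; 6 new (d, d, h, l, q, l)
  "zdlqdqzhz" → prefix "zdlqd" already present; 4 new (q, z, h, z)
  "zdlqqzzdz" → prefix "zdlq" already present; 5 new (q, z, z, d, z)
  "zdlqzzdq" → prefix "zdlqz" already present; 3 new (z, d, q)
  "zdlqh" → prefix "zdlq" already present; 1 new (h)
  "zdlqldh" → prefix "zdlqld" already present; 1 new (h)
  "zdlqhqhzzzh" → prefix "zdlqh" already present; 6 new (q, h, z, z, z, h)
  "zdlqlh" → prefix "zdlqlh" already present; 0 new (none)
  "zdlqqqzqzzd" → prefix "zdlqq" already present; 6 new (q, z, q, z, z, d)
  "zdlqhqzlhhl" → prefix "zdlqhq" already present; 5 new (z, l, h, h, l)
  "zdlqzhhzdl" → prefix "zdlqz" already present; 5 new (h, h, z, d, l)
  "zdlqqhlz" → prefix "zdlqq" already present; 3 new (h, l, z)
  "zdlql" → prefix "zdlql" already present; 0 new (none)
Total nodes = 7 + 4 + 1 + 6 + 5 + 1 + 3 + 6 + 4 + 5 + 3 + 1 + 1 + 6 + 0 + 6 + 5 + 5 + 3 + 0 = 72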